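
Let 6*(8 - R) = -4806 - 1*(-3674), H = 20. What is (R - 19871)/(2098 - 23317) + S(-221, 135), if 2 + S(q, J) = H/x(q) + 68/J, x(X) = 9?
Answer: 1578499/954855 ≈ 1.6531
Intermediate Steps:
S(q, J) = 2/9 + 68/J (S(q, J) = -2 + (20/9 + 68/J) = 2/9 + 68/J)
R = 590/3 (R = 8 - (-4806 - 1*(-3674))/6 = 8 - (-4806 + 3674)/6 = 8 - 1/6*(-1132) = 8 + 566/3 = 590/3 ≈ 196.67)
(R - 19871)/(2098 - 23317) + S(-221, 135) = (590/3 - 19871)/(2098 - 23317) + (2/9 + 68/135) = -59023/3/(-21219) + (2/9 + 68*(1/135)) = -59023/3*(-1/21219) + (2/9 + 68/135) = 59023/63657 + 98/135 = 1578499/954855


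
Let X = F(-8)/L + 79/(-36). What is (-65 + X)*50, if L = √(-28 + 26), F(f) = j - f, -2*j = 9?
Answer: -60475/18 - 175*I*√2/2 ≈ -3359.7 - 123.74*I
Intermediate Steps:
j = -9/2 (j = -½*9 = -9/2 ≈ -4.5000)
F(f) = -9/2 - f
L = I*√2 (L = √(-2) = I*√2 ≈ 1.4142*I)
X = -79/36 - 7*I*√2/4 (X = (-9/2 - 1*(-8))/((I*√2)) + 79/(-36) = (-9/2 + 8)*(-I*√2/2) + 79*(-1/36) = 7*(-I*√2/2)/2 - 79/36 = -7*I*√2/4 - 79/36 = -79/36 - 7*I*√2/4 ≈ -2.1944 - 2.4749*I)
(-65 + X)*50 = (-65 + (-79/36 - 7*I*√2/4))*50 = (-2419/36 - 7*I*√2/4)*50 = -60475/18 - 175*I*√2/2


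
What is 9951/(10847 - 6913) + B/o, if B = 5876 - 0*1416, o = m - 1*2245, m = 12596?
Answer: 126118985/40720834 ≈ 3.0972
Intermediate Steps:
o = 10351 (o = 12596 - 1*2245 = 12596 - 2245 = 10351)
B = 5876 (B = 5876 - 1*0 = 5876 + 0 = 5876)
9951/(10847 - 6913) + B/o = 9951/(10847 - 6913) + 5876/10351 = 9951/3934 + 5876*(1/10351) = 9951*(1/3934) + 5876/10351 = 9951/3934 + 5876/10351 = 126118985/40720834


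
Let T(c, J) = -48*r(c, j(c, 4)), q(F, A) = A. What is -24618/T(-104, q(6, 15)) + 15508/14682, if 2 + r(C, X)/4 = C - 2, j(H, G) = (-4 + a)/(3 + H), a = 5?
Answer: -1107433/8456832 ≈ -0.13095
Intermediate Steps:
j(H, G) = 1/(3 + H) (j(H, G) = (-4 + 5)/(3 + H) = 1/(3 + H))
r(C, X) = -16 + 4*C (r(C, X) = -8 + 4*(C - 2) = -8 + 4*(-2 + C) = -8 + (-8 + 4*C) = -16 + 4*C)
T(c, J) = 768 - 192*c (T(c, J) = -48*(-16 + 4*c) = 768 - 192*c)
-24618/T(-104, q(6, 15)) + 15508/14682 = -24618/(768 - 192*(-104)) + 15508/14682 = -24618/(768 + 19968) + 15508*(1/14682) = -24618/20736 + 7754/7341 = -24618*1/20736 + 7754/7341 = -4103/3456 + 7754/7341 = -1107433/8456832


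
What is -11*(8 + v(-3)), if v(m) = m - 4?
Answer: -11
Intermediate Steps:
v(m) = -4 + m
-11*(8 + v(-3)) = -11*(8 + (-4 - 3)) = -11*(8 - 7) = -11*1 = -11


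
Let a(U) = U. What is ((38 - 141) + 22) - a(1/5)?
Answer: -406/5 ≈ -81.200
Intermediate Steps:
((38 - 141) + 22) - a(1/5) = ((38 - 141) + 22) - 1/5 = (-103 + 22) - 1*⅕ = -81 - ⅕ = -406/5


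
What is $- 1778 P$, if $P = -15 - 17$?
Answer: $56896$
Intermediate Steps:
$P = -32$
$- 1778 P = \left(-1778\right) \left(-32\right) = 56896$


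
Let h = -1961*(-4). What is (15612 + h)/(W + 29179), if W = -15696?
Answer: 23456/13483 ≈ 1.7397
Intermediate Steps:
h = 7844
(15612 + h)/(W + 29179) = (15612 + 7844)/(-15696 + 29179) = 23456/13483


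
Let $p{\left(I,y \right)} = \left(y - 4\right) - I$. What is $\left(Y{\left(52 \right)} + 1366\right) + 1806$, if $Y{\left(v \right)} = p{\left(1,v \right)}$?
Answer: $3219$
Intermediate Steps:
$p{\left(I,y \right)} = -4 + y - I$ ($p{\left(I,y \right)} = \left(y - 4\right) - I = \left(-4 + y\right) - I = -4 + y - I$)
$Y{\left(v \right)} = -5 + v$ ($Y{\left(v \right)} = -4 + v - 1 = -5 + v$)
$\left(Y{\left(52 \right)} + 1366\right) + 1806 = \left(\left(-5 + 52\right) + 1366\right) + 1806 = \left(47 + 1366\right) + 1806 = 1413 + 1806 = 3219$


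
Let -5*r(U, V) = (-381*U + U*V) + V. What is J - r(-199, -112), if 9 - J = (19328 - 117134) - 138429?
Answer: 255843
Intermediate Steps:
r(U, V) = -V/5 + 381*U/5 - U*V/5 (r(U, V) = -((-381*U + U*V) + V)/5 = -(V - 381*U + U*V)/5 = -V/5 + 381*U/5 - U*V/5)
J = 236244 (J = 9 - ((19328 - 117134) - 138429) = 9 - (-97806 - 138429) = 9 - 1*(-236235) = 9 + 236235 = 236244)
J - r(-199, -112) = 236244 - (-1/5*(-112) + (381/5)*(-199) - 1/5*(-199)*(-112)) = 236244 - (112/5 - 75819/5 - 22288/5) = 236244 - 1*(-19599) = 236244 + 19599 = 255843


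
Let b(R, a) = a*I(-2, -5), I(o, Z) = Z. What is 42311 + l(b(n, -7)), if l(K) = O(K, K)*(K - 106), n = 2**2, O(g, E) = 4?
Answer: 42027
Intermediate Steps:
n = 4
b(R, a) = -5*a (b(R, a) = a*(-5) = -5*a)
l(K) = -424 + 4*K (l(K) = 4*(K - 106) = 4*(-106 + K) = -424 + 4*K)
42311 + l(b(n, -7)) = 42311 + (-424 + 4*(-5*(-7))) = 42311 + (-424 + 4*35) = 42311 + (-424 + 140) = 42311 - 284 = 42027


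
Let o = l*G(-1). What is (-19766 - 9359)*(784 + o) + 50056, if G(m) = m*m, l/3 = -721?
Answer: 40213431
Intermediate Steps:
l = -2163 (l = 3*(-721) = -2163)
G(m) = m²
o = -2163 (o = -2163*(-1)² = -2163*1 = -2163)
(-19766 - 9359)*(784 + o) + 50056 = (-19766 - 9359)*(784 - 2163) + 50056 = -29125*(-1379) + 50056 = 40163375 + 50056 = 40213431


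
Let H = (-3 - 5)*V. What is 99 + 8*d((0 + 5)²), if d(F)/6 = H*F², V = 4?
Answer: -959901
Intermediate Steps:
H = -32 (H = (-3 - 5)*4 = -8*4 = -32)
d(F) = -192*F² (d(F) = 6*(-32*F²) = -192*F²)
99 + 8*d((0 + 5)²) = 99 + 8*(-192*(0 + 5)⁴) = 99 + 8*(-192*(5²)²) = 99 + 8*(-192*25²) = 99 + 8*(-192*625) = 99 + 8*(-120000) = 99 - 960000 = -959901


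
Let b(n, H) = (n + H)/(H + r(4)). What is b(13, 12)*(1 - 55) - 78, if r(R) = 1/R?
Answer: -9222/49 ≈ -188.20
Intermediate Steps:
b(n, H) = (H + n)/(¼ + H) (b(n, H) = (n + H)/(H + 1/4) = (H + n)/(H + ¼) = (H + n)/(¼ + H))
b(13, 12)*(1 - 55) - 78 = (4*(12 + 13)/(1 + 4*12))*(1 - 55) - 78 = (4*25/(1 + 48))*(-54) - 78 = (4*25/49)*(-54) - 78 = (4*(1/49)*25)*(-54) - 78 = (100/49)*(-54) - 78 = -5400/49 - 78 = -9222/49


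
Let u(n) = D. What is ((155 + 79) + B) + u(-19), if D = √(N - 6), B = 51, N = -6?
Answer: 285 + 2*I*√3 ≈ 285.0 + 3.4641*I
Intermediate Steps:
D = 2*I*√3 (D = √(-6 - 6) = √(-12) = 2*I*√3 ≈ 3.4641*I)
u(n) = 2*I*√3
((155 + 79) + B) + u(-19) = ((155 + 79) + 51) + 2*I*√3 = (234 + 51) + 2*I*√3 = 285 + 2*I*√3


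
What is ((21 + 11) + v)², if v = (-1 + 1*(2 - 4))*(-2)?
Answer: 1444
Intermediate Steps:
v = 6 (v = (-1 + 1*(-2))*(-2) = (-1 - 2)*(-2) = -3*(-2) = 6)
((21 + 11) + v)² = ((21 + 11) + 6)² = (32 + 6)² = 38² = 1444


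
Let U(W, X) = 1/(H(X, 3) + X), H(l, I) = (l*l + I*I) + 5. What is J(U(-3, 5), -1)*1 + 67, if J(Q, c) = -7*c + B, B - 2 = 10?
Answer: 86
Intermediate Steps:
B = 12 (B = 2 + 10 = 12)
H(l, I) = 5 + I² + l² (H(l, I) = (l² + I²) + 5 = (I² + l²) + 5 = 5 + I² + l²)
U(W, X) = 1/(14 + X + X²) (U(W, X) = 1/((5 + 3² + X²) + X) = 1/((5 + 9 + X²) + X) = 1/((14 + X²) + X) = 1/(14 + X + X²))
J(Q, c) = 12 - 7*c (J(Q, c) = -7*c + 12 = 12 - 7*c)
J(U(-3, 5), -1)*1 + 67 = (12 - 7*(-1))*1 + 67 = (12 + 7)*1 + 67 = 19*1 + 67 = 19 + 67 = 86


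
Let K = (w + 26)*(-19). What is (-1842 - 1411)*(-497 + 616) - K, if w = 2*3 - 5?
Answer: -386594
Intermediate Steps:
w = 1 (w = 6 - 5 = 1)
K = -513 (K = (1 + 26)*(-19) = 27*(-19) = -513)
(-1842 - 1411)*(-497 + 616) - K = (-1842 - 1411)*(-497 + 616) - 1*(-513) = -3253*119 + 513 = -387107 + 513 = -386594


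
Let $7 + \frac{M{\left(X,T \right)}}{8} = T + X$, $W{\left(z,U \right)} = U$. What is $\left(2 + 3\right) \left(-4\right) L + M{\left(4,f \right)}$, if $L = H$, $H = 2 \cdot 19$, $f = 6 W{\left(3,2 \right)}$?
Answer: $-688$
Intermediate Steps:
$f = 12$ ($f = 6 \cdot 2 = 12$)
$H = 38$
$M{\left(X,T \right)} = -56 + 8 T + 8 X$ ($M{\left(X,T \right)} = -56 + 8 \left(T + X\right) = -56 + \left(8 T + 8 X\right) = -56 + 8 T + 8 X$)
$L = 38$
$\left(2 + 3\right) \left(-4\right) L + M{\left(4,f \right)} = \left(2 + 3\right) \left(-4\right) 38 + \left(-56 + 8 \cdot 12 + 8 \cdot 4\right) = 5 \left(-4\right) 38 + \left(-56 + 96 + 32\right) = \left(-20\right) 38 + 72 = -760 + 72 = -688$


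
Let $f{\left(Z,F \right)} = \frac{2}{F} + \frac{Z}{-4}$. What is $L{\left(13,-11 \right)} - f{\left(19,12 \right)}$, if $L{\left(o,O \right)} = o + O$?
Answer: $\frac{79}{12} \approx 6.5833$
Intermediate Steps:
$L{\left(o,O \right)} = O + o$
$f{\left(Z,F \right)} = \frac{2}{F} - \frac{Z}{4}$ ($f{\left(Z,F \right)} = \frac{2}{F} + Z \left(- \frac{1}{4}\right) = \frac{2}{F} - \frac{Z}{4}$)
$L{\left(13,-11 \right)} - f{\left(19,12 \right)} = \left(-11 + 13\right) - \left(\frac{2}{12} - \frac{19}{4}\right) = 2 - \left(2 \cdot \frac{1}{12} - \frac{19}{4}\right) = 2 - \left(\frac{1}{6} - \frac{19}{4}\right) = 2 - - \frac{55}{12} = 2 + \frac{55}{12} = \frac{79}{12}$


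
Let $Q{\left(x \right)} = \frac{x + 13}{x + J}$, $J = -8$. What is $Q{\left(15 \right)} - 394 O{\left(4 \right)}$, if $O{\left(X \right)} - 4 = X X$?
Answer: $-7876$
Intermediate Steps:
$Q{\left(x \right)} = \frac{13 + x}{-8 + x}$ ($Q{\left(x \right)} = \frac{x + 13}{x - 8} = \frac{13 + x}{-8 + x}$)
$O{\left(X \right)} = 4 + X^{2}$ ($O{\left(X \right)} = 4 + X X = 4 + X^{2}$)
$Q{\left(15 \right)} - 394 O{\left(4 \right)} = \frac{13 + 15}{-8 + 15} - 394 \left(4 + 4^{2}\right) = \frac{1}{7} \cdot 28 - 394 \left(4 + 16\right) = \frac{1}{7} \cdot 28 - 7880 = 4 - 7880 = -7876$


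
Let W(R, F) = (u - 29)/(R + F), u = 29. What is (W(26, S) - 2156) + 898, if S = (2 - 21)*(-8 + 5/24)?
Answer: -1258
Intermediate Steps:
S = 3553/24 (S = -19*(-8 + 5*(1/24)) = -19*(-8 + 5/24) = -19*(-187/24) = 3553/24 ≈ 148.04)
W(R, F) = 0 (W(R, F) = (29 - 29)/(R + F) = 0/(F + R) = 0)
(W(26, S) - 2156) + 898 = (0 - 2156) + 898 = -2156 + 898 = -1258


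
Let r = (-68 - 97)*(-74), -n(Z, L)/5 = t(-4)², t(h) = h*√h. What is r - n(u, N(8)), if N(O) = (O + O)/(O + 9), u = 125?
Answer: 11890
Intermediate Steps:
t(h) = h^(3/2)
N(O) = 2*O/(9 + O) (N(O) = (2*O)/(9 + O) = 2*O/(9 + O))
n(Z, L) = 320 (n(Z, L) = -5*((-4)^(3/2))² = -5*(-8*I)² = -5*(-64) = 320)
r = 12210 (r = -165*(-74) = 12210)
r - n(u, N(8)) = 12210 - 1*320 = 12210 - 320 = 11890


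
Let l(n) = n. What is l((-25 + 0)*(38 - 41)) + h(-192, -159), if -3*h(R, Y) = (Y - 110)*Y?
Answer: -14182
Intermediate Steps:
h(R, Y) = -Y*(-110 + Y)/3 (h(R, Y) = -(Y - 110)*Y/3 = -(-110 + Y)*Y/3 = -Y*(-110 + Y)/3)
l((-25 + 0)*(38 - 41)) + h(-192, -159) = (-25 + 0)*(38 - 41) + (⅓)*(-159)*(110 - 1*(-159)) = -25*(-3) + (⅓)*(-159)*(110 + 159) = 75 + (⅓)*(-159)*269 = 75 - 14257 = -14182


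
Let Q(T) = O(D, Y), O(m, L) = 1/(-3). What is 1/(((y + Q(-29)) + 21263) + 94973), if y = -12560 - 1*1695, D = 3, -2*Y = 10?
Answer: 3/305942 ≈ 9.8058e-6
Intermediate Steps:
Y = -5 (Y = -1/2*10 = -5)
O(m, L) = -1/3 (O(m, L) = 1*(-1/3) = -1/3)
y = -14255 (y = -12560 - 1695 = -14255)
Q(T) = -1/3
1/(((y + Q(-29)) + 21263) + 94973) = 1/(((-14255 - 1/3) + 21263) + 94973) = 1/((-42766/3 + 21263) + 94973) = 1/(21023/3 + 94973) = 1/(305942/3) = 3/305942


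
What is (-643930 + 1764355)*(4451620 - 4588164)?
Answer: -152987311200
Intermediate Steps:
(-643930 + 1764355)*(4451620 - 4588164) = 1120425*(-136544) = -152987311200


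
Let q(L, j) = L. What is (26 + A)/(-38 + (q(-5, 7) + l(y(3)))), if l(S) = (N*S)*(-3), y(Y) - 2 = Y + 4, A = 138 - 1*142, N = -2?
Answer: 2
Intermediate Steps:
A = -4 (A = 138 - 142 = -4)
y(Y) = 6 + Y (y(Y) = 2 + (Y + 4) = 2 + (4 + Y) = 6 + Y)
l(S) = 6*S (l(S) = -2*S*(-3) = 6*S)
(26 + A)/(-38 + (q(-5, 7) + l(y(3)))) = (26 - 4)/(-38 + (-5 + 6*(6 + 3))) = 22/(-38 + (-5 + 6*9)) = 22/(-38 + (-5 + 54)) = 22/(-38 + 49) = 22/11 = 22*(1/11) = 2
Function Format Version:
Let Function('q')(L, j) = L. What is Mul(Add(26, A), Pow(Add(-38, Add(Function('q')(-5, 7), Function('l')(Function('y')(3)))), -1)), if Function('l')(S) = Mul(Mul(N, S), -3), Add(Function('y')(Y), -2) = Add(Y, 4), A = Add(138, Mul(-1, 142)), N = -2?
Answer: 2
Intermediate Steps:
A = -4 (A = Add(138, -142) = -4)
Function('y')(Y) = Add(6, Y) (Function('y')(Y) = Add(2, Add(Y, 4)) = Add(2, Add(4, Y)) = Add(6, Y))
Function('l')(S) = Mul(6, S) (Function('l')(S) = Mul(Mul(-2, S), -3) = Mul(6, S))
Mul(Add(26, A), Pow(Add(-38, Add(Function('q')(-5, 7), Function('l')(Function('y')(3)))), -1)) = Mul(Add(26, -4), Pow(Add(-38, Add(-5, Mul(6, Add(6, 3)))), -1)) = Mul(22, Pow(Add(-38, Add(-5, Mul(6, 9))), -1)) = Mul(22, Pow(Add(-38, Add(-5, 54)), -1)) = Mul(22, Pow(Add(-38, 49), -1)) = Mul(22, Pow(11, -1)) = Mul(22, Rational(1, 11)) = 2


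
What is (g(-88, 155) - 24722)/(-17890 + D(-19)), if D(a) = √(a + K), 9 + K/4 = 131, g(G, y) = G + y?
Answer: 441077950/320051631 + 24655*√469/320051631 ≈ 1.3798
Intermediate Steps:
K = 488 (K = -36 + 4*131 = -36 + 524 = 488)
D(a) = √(488 + a) (D(a) = √(a + 488) = √(488 + a))
(g(-88, 155) - 24722)/(-17890 + D(-19)) = ((-88 + 155) - 24722)/(-17890 + √(488 - 19)) = (67 - 24722)/(-17890 + √469) = -24655/(-17890 + √469)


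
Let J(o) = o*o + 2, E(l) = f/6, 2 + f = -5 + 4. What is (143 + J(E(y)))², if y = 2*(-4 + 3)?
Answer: 337561/16 ≈ 21098.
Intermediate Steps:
f = -3 (f = -2 + (-5 + 4) = -2 - 1 = -3)
y = -2 (y = 2*(-1) = -2)
E(l) = -½ (E(l) = -3/6 = -3*⅙ = -½)
J(o) = 2 + o² (J(o) = o² + 2 = 2 + o²)
(143 + J(E(y)))² = (143 + (2 + (-½)²))² = (143 + (2 + ¼))² = (143 + 9/4)² = (581/4)² = 337561/16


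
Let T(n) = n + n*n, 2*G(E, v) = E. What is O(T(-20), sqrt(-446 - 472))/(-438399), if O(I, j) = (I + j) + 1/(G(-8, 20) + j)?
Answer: -177458/204732333 - 311*I*sqrt(102)/45496074 ≈ -0.00086678 - 6.9038e-5*I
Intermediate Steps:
G(E, v) = E/2
T(n) = n + n**2
O(I, j) = I + j + 1/(-4 + j) (O(I, j) = (I + j) + 1/((1/2)*(-8) + j) = (I + j) + 1/(-4 + j) = I + j + 1/(-4 + j))
O(T(-20), sqrt(-446 - 472))/(-438399) = ((1 + (sqrt(-446 - 472))**2 - (-80)*(1 - 20) - 4*sqrt(-446 - 472) + (-20*(1 - 20))*sqrt(-446 - 472))/(-4 + sqrt(-446 - 472)))/(-438399) = ((1 + (sqrt(-918))**2 - (-80)*(-19) - 12*I*sqrt(102) + (-20*(-19))*sqrt(-918))/(-4 + sqrt(-918)))*(-1/438399) = ((1 + (3*I*sqrt(102))**2 - 4*380 - 12*I*sqrt(102) + 380*(3*I*sqrt(102)))/(-4 + 3*I*sqrt(102)))*(-1/438399) = ((1 - 918 - 1520 - 12*I*sqrt(102) + 1140*I*sqrt(102))/(-4 + 3*I*sqrt(102)))*(-1/438399) = ((-2437 + 1128*I*sqrt(102))/(-4 + 3*I*sqrt(102)))*(-1/438399) = -(-2437 + 1128*I*sqrt(102))/(438399*(-4 + 3*I*sqrt(102)))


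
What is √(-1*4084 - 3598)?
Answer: I*√7682 ≈ 87.647*I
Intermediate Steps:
√(-1*4084 - 3598) = √(-4084 - 3598) = √(-7682) = I*√7682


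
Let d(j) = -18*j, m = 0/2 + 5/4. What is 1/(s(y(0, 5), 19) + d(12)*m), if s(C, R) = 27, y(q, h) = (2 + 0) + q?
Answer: -1/243 ≈ -0.0041152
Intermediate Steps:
y(q, h) = 2 + q
m = 5/4 (m = 0*(½) + 5*(¼) = 0 + 5/4 = 5/4 ≈ 1.2500)
1/(s(y(0, 5), 19) + d(12)*m) = 1/(27 - 18*12*(5/4)) = 1/(27 - 216*5/4) = 1/(27 - 270) = 1/(-243) = -1/243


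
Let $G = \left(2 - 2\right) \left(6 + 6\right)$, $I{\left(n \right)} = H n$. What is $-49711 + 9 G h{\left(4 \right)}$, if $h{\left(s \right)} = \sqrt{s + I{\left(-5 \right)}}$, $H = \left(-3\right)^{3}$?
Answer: $-49711$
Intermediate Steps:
$H = -27$
$I{\left(n \right)} = - 27 n$
$G = 0$ ($G = \left(2 - 2\right) 12 = 0 \cdot 12 = 0$)
$h{\left(s \right)} = \sqrt{135 + s}$ ($h{\left(s \right)} = \sqrt{s - -135} = \sqrt{s + 135} = \sqrt{135 + s}$)
$-49711 + 9 G h{\left(4 \right)} = -49711 + 9 \cdot 0 \sqrt{135 + 4} = -49711 + 0 \sqrt{139} = -49711 + 0 = -49711$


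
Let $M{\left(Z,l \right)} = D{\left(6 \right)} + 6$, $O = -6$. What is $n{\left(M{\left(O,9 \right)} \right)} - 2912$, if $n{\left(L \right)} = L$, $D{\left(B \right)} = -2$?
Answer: $-2908$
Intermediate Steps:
$M{\left(Z,l \right)} = 4$ ($M{\left(Z,l \right)} = -2 + 6 = 4$)
$n{\left(M{\left(O,9 \right)} \right)} - 2912 = 4 - 2912 = -2908$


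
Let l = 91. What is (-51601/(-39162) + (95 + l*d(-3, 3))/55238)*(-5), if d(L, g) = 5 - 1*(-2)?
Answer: -7197506555/1081615278 ≈ -6.6544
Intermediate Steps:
d(L, g) = 7 (d(L, g) = 5 + 2 = 7)
(-51601/(-39162) + (95 + l*d(-3, 3))/55238)*(-5) = (-51601/(-39162) + (95 + 91*7)/55238)*(-5) = (-51601*(-1/39162) + (95 + 637)*(1/55238))*(-5) = (51601/39162 + 732*(1/55238))*(-5) = (51601/39162 + 366/27619)*(-5) = (1439501311/1081615278)*(-5) = -7197506555/1081615278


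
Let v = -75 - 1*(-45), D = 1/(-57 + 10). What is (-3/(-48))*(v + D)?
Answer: -1411/752 ≈ -1.8763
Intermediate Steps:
D = -1/47 (D = 1/(-47) = -1/47 ≈ -0.021277)
v = -30 (v = -75 + 45 = -30)
(-3/(-48))*(v + D) = (-3/(-48))*(-30 - 1/47) = -3*(-1/48)*(-1411/47) = (1/16)*(-1411/47) = -1411/752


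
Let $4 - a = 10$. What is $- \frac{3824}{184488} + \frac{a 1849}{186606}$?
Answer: $- \frac{6389563}{79691129} \approx -0.080179$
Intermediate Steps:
$a = -6$ ($a = 4 - 10 = -6$)
$- \frac{3824}{184488} + \frac{a 1849}{186606} = - \frac{3824}{184488} + \frac{\left(-6\right) 1849}{186606} = \left(-3824\right) \frac{1}{184488} - \frac{1849}{31101} = - \frac{478}{23061} - \frac{1849}{31101} = - \frac{6389563}{79691129}$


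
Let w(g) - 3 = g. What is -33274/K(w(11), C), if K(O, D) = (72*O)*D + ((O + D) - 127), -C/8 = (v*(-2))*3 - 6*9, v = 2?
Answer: -33274/532639 ≈ -0.062470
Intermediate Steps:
w(g) = 3 + g
C = 528 (C = -8*((2*(-2))*3 - 6*9) = -8*(-4*3 - 54) = -8*(-12 - 54) = -8*(-66) = 528)
K(O, D) = -127 + D + O + 72*D*O (K(O, D) = 72*D*O + ((D + O) - 127) = 72*D*O + (-127 + D + O) = -127 + D + O + 72*D*O)
-33274/K(w(11), C) = -33274/(-127 + 528 + (3 + 11) + 72*528*(3 + 11)) = -33274/(-127 + 528 + 14 + 72*528*14) = -33274/(-127 + 528 + 14 + 532224) = -33274/532639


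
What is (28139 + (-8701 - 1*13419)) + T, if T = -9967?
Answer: -3948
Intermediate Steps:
(28139 + (-8701 - 1*13419)) + T = (28139 + (-8701 - 1*13419)) - 9967 = (28139 + (-8701 - 13419)) - 9967 = (28139 - 22120) - 9967 = 6019 - 9967 = -3948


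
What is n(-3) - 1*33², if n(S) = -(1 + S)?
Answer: -1087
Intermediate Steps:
n(S) = -1 - S
n(-3) - 1*33² = (-1 - 1*(-3)) - 1*33² = (-1 + 3) - 1*1089 = 2 - 1089 = -1087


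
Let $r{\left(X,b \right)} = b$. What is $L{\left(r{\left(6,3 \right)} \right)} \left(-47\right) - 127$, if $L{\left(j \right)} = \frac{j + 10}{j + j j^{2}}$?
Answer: $- \frac{4421}{30} \approx -147.37$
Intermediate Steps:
$L{\left(j \right)} = \frac{10 + j}{j + j^{3}}$
$L{\left(r{\left(6,3 \right)} \right)} \left(-47\right) - 127 = \frac{10 + 3}{3 + 3^{3}} \left(-47\right) - 127 = \frac{1}{3 + 27} \cdot 13 \left(-47\right) - 127 = \frac{1}{30} \cdot 13 \left(-47\right) - 127 = \frac{13}{30} \left(-47\right) - 127 = - \frac{611}{30} - 127 = - \frac{4421}{30}$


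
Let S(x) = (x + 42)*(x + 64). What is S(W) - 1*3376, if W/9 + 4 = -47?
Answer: 161339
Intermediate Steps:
W = -459 (W = -36 + 9*(-47) = -36 - 423 = -459)
S(x) = (42 + x)*(64 + x)
S(W) - 1*3376 = (2688 + (-459)² + 106*(-459)) - 1*3376 = (2688 + 210681 - 48654) - 3376 = 164715 - 3376 = 161339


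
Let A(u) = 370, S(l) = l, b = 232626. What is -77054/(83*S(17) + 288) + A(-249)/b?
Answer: -8962067587/197615787 ≈ -45.351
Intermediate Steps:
-77054/(83*S(17) + 288) + A(-249)/b = -77054/(83*17 + 288) + 370/232626 = -77054/(1411 + 288) + 370*(1/232626) = -77054/1699 + 185/116313 = -8962067587/197615787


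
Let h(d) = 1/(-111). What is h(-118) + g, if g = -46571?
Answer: -5169382/111 ≈ -46571.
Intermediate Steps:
h(d) = -1/111
h(-118) + g = -1/111 - 46571 = -5169382/111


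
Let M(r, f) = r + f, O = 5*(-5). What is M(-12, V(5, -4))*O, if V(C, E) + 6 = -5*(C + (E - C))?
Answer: -50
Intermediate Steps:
O = -25
V(C, E) = -6 - 5*E (V(C, E) = -6 - 5*(C + (E - C)) = -6 - 5*E)
M(r, f) = f + r
M(-12, V(5, -4))*O = ((-6 - 5*(-4)) - 12)*(-25) = ((-6 + 20) - 12)*(-25) = (14 - 12)*(-25) = 2*(-25) = -50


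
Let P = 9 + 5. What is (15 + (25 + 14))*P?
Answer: 756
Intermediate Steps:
P = 14
(15 + (25 + 14))*P = (15 + (25 + 14))*14 = (15 + 39)*14 = 54*14 = 756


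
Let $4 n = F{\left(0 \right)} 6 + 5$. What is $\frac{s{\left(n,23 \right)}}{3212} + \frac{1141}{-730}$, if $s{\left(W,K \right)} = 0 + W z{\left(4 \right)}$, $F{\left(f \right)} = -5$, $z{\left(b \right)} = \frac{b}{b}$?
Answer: $- \frac{100533}{64240} \approx -1.565$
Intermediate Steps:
$z{\left(b \right)} = 1$
$n = - \frac{25}{4}$ ($n = \frac{\left(-5\right) 6 + 5}{4} = \frac{-30 + 5}{4} = \frac{1}{4} \left(-25\right) = - \frac{25}{4} \approx -6.25$)
$s{\left(W,K \right)} = W$ ($s{\left(W,K \right)} = 0 + W 1 = 0 + W = W$)
$\frac{s{\left(n,23 \right)}}{3212} + \frac{1141}{-730} = - \frac{25}{4 \cdot 3212} + \frac{1141}{-730} = \left(- \frac{25}{4}\right) \frac{1}{3212} + 1141 \left(- \frac{1}{730}\right) = - \frac{25}{12848} - \frac{1141}{730} = - \frac{100533}{64240}$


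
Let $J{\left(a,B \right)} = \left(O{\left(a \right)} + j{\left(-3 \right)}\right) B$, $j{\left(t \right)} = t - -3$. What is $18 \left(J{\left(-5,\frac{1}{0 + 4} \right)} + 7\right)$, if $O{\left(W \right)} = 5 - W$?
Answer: $171$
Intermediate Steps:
$j{\left(t \right)} = 3 + t$ ($j{\left(t \right)} = t + 3 = 3 + t$)
$J{\left(a,B \right)} = B \left(5 - a\right)$ ($J{\left(a,B \right)} = \left(\left(5 - a\right) + \left(3 - 3\right)\right) B = \left(\left(5 - a\right) + 0\right) B = \left(5 - a\right) B = B \left(5 - a\right)$)
$18 \left(J{\left(-5,\frac{1}{0 + 4} \right)} + 7\right) = 18 \left(\frac{5 - -5}{0 + 4} + 7\right) = 18 \left(\frac{5 + 5}{4} + 7\right) = 18 \left(\frac{1}{4} \cdot 10 + 7\right) = 18 \left(\frac{5}{2} + 7\right) = 18 \cdot \frac{19}{2} = 171$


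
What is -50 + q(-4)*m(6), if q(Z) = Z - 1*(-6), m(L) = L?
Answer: -38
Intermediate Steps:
q(Z) = 6 + Z (q(Z) = Z + 6 = 6 + Z)
-50 + q(-4)*m(6) = -50 + (6 - 4)*6 = -50 + 2*6 = -50 + 12 = -38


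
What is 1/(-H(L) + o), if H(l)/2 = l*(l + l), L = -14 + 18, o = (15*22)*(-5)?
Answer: -1/1714 ≈ -0.00058343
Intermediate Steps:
o = -1650 (o = 330*(-5) = -1650)
L = 4
H(l) = 4*l² (H(l) = 2*(l*(l + l)) = 2*(l*(2*l)) = 2*(2*l²) = 4*l²)
1/(-H(L) + o) = 1/(-4*4² - 1650) = 1/(-4*16 - 1650) = 1/(-1*64 - 1650) = 1/(-64 - 1650) = 1/(-1714) = -1/1714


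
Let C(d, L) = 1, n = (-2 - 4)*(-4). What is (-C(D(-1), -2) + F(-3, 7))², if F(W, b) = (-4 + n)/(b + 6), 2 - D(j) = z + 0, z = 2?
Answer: 49/169 ≈ 0.28994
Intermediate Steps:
D(j) = 0 (D(j) = 2 - (2 + 0) = 2 - 1*2 = 2 - 2 = 0)
n = 24 (n = -6*(-4) = 24)
F(W, b) = 20/(6 + b) (F(W, b) = (-4 + 24)/(b + 6) = 20/(6 + b))
(-C(D(-1), -2) + F(-3, 7))² = (-1*1 + 20/(6 + 7))² = (-1 + 20/13)² = (7/13)² = 49/169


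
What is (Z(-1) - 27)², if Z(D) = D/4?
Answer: 11881/16 ≈ 742.56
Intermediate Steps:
Z(D) = D/4 (Z(D) = D*(¼) = D/4)
(Z(-1) - 27)² = ((¼)*(-1) - 27)² = (-¼ - 27)² = (-109/4)² = 11881/16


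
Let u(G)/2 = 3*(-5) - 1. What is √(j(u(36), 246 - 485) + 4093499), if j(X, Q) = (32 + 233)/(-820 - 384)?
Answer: √1483500331831/602 ≈ 2023.2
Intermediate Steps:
u(G) = -32 (u(G) = 2*(3*(-5) - 1) = 2*(-15 - 1) = 2*(-16) = -32)
j(X, Q) = -265/1204 (j(X, Q) = 265/(-1204) = 265*(-1/1204) = -265/1204)
√(j(u(36), 246 - 485) + 4093499) = √(-265/1204 + 4093499) = √(4928572531/1204) = √1483500331831/602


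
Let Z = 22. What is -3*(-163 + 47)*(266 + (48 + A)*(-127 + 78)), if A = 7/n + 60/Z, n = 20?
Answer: -42812091/55 ≈ -7.7840e+5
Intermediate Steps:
A = 677/220 (A = 7/20 + 60/22 = 7*(1/20) + 60*(1/22) = 7/20 + 30/11 = 677/220 ≈ 3.0773)
-3*(-163 + 47)*(266 + (48 + A)*(-127 + 78)) = -3*(-163 + 47)*(266 + (48 + 677/220)*(-127 + 78)) = -(-348)*(266 + (11237/220)*(-49)) = -(-348)*(266 - 550613/220) = -(-348)*(-492093)/220 = -3*14270697/55 = -42812091/55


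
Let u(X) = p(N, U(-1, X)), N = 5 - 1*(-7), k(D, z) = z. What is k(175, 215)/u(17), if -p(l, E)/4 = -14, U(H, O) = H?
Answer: 215/56 ≈ 3.8393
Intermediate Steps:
N = 12 (N = 5 + 7 = 12)
p(l, E) = 56 (p(l, E) = -4*(-14) = 56)
u(X) = 56
k(175, 215)/u(17) = 215/56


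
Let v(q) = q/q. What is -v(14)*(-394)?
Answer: 394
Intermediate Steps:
v(q) = 1
-v(14)*(-394) = -1*1*(-394) = -1*(-394) = 394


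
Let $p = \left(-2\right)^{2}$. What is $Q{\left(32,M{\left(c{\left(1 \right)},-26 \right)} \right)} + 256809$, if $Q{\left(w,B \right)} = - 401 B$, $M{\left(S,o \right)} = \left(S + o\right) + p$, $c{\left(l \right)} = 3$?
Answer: $264428$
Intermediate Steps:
$p = 4$
$M{\left(S,o \right)} = 4 + S + o$ ($M{\left(S,o \right)} = \left(S + o\right) + 4 = 4 + S + o$)
$Q{\left(32,M{\left(c{\left(1 \right)},-26 \right)} \right)} + 256809 = - 401 \left(4 + 3 - 26\right) + 256809 = \left(-401\right) \left(-19\right) + 256809 = 7619 + 256809 = 264428$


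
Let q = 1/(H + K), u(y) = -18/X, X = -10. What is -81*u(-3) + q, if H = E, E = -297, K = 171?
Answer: -91859/630 ≈ -145.81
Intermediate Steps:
u(y) = 9/5 (u(y) = -18/(-10) = -18*(-⅒) = 9/5)
H = -297
q = -1/126 (q = 1/(-297 + 171) = 1/(-126) = -1/126 ≈ -0.0079365)
-81*u(-3) + q = -81*9/5 - 1/126 = -729/5 - 1/126 = -91859/630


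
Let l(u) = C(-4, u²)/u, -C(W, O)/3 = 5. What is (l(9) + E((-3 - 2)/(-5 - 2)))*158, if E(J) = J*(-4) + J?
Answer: -12640/21 ≈ -601.90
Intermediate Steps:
C(W, O) = -15 (C(W, O) = -3*5 = -15)
l(u) = -15/u
E(J) = -3*J (E(J) = -4*J + J = -3*J)
(l(9) + E((-3 - 2)/(-5 - 2)))*158 = (-15/9 - 3*(-3 - 2)/(-5 - 2))*158 = (-15*⅑ - (-15)/(-7))*158 = (-5/3 - (-15)*(-1)/7)*158 = (-5/3 - 3*5/7)*158 = (-5/3 - 15/7)*158 = -80/21*158 = -12640/21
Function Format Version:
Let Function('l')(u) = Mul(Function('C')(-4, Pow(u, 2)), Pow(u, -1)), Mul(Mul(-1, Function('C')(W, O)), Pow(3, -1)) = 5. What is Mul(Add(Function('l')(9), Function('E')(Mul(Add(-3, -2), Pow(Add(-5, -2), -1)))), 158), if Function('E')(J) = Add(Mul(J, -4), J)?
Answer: Rational(-12640, 21) ≈ -601.90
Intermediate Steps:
Function('C')(W, O) = -15 (Function('C')(W, O) = Mul(-3, 5) = -15)
Function('l')(u) = Mul(-15, Pow(u, -1))
Function('E')(J) = Mul(-3, J) (Function('E')(J) = Add(Mul(-4, J), J) = Mul(-3, J))
Mul(Add(Function('l')(9), Function('E')(Mul(Add(-3, -2), Pow(Add(-5, -2), -1)))), 158) = Mul(Add(Mul(-15, Pow(9, -1)), Mul(-3, Mul(Add(-3, -2), Pow(Add(-5, -2), -1)))), 158) = Mul(Add(Mul(-15, Rational(1, 9)), Mul(-3, Mul(-5, Pow(-7, -1)))), 158) = Mul(Add(Rational(-5, 3), Mul(-3, Mul(-5, Rational(-1, 7)))), 158) = Mul(Add(Rational(-5, 3), Mul(-3, Rational(5, 7))), 158) = Mul(Add(Rational(-5, 3), Rational(-15, 7)), 158) = Mul(Rational(-80, 21), 158) = Rational(-12640, 21)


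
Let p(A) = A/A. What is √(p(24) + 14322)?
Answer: √14323 ≈ 119.68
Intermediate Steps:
p(A) = 1
√(p(24) + 14322) = √(1 + 14322) = √14323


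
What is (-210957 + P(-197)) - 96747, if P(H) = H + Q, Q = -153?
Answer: -308054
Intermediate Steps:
P(H) = -153 + H (P(H) = H - 153 = -153 + H)
(-210957 + P(-197)) - 96747 = (-210957 + (-153 - 197)) - 96747 = (-210957 - 350) - 96747 = -211307 - 96747 = -308054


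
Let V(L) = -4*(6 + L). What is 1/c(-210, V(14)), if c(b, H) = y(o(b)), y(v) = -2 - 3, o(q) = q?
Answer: -⅕ ≈ -0.20000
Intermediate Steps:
V(L) = -24 - 4*L
y(v) = -5
c(b, H) = -5
1/c(-210, V(14)) = 1/(-5) = -⅕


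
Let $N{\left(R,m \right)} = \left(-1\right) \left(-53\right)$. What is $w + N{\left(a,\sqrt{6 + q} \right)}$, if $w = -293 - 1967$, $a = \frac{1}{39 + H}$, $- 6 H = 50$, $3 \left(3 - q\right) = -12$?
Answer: $-2207$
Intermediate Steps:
$q = 7$ ($q = 3 - -4 = 3 + 4 = 7$)
$H = - \frac{25}{3}$ ($H = \left(- \frac{1}{6}\right) 50 = - \frac{25}{3} \approx -8.3333$)
$a = \frac{3}{92}$ ($a = \frac{1}{39 - \frac{25}{3}} = \frac{1}{\frac{92}{3}} = \frac{3}{92} \approx 0.032609$)
$N{\left(R,m \right)} = 53$
$w = -2260$
$w + N{\left(a,\sqrt{6 + q} \right)} = -2260 + 53 = -2207$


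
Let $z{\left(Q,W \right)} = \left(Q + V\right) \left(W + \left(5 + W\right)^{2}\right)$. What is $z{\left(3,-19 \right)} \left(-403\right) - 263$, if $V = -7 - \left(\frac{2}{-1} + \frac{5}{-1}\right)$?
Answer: $-214256$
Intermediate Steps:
$V = 0$ ($V = -7 - \left(2 \left(-1\right) + 5 \left(-1\right)\right) = -7 - \left(-2 - 5\right) = -7 - -7 = -7 + 7 = 0$)
$z{\left(Q,W \right)} = Q \left(W + \left(5 + W\right)^{2}\right)$ ($z{\left(Q,W \right)} = \left(Q + 0\right) \left(W + \left(5 + W\right)^{2}\right) = Q \left(W + \left(5 + W\right)^{2}\right)$)
$z{\left(3,-19 \right)} \left(-403\right) - 263 = 3 \left(-19 + \left(5 - 19\right)^{2}\right) \left(-403\right) - 263 = 3 \left(-19 + \left(-14\right)^{2}\right) \left(-403\right) - 263 = 3 \left(-19 + 196\right) \left(-403\right) - 263 = 3 \cdot 177 \left(-403\right) - 263 = 531 \left(-403\right) - 263 = -213993 - 263 = -214256$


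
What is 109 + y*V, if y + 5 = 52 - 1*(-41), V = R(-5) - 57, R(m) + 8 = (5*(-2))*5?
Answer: -10011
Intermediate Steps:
R(m) = -58 (R(m) = -8 + (5*(-2))*5 = -8 - 10*5 = -8 - 50 = -58)
V = -115 (V = -58 - 57 = -115)
y = 88 (y = -5 + (52 - 1*(-41)) = -5 + (52 + 41) = -5 + 93 = 88)
109 + y*V = 109 + 88*(-115) = 109 - 10120 = -10011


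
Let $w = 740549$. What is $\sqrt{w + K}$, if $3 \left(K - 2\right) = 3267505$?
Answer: $\frac{\sqrt{16467474}}{3} \approx 1352.7$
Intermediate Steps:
$K = \frac{3267511}{3}$ ($K = 2 + \frac{1}{3} \cdot 3267505 = 2 + \frac{3267505}{3} = \frac{3267511}{3} \approx 1.0892 \cdot 10^{6}$)
$\sqrt{w + K} = \sqrt{740549 + \frac{3267511}{3}} = \sqrt{\frac{5489158}{3}} = \frac{\sqrt{16467474}}{3}$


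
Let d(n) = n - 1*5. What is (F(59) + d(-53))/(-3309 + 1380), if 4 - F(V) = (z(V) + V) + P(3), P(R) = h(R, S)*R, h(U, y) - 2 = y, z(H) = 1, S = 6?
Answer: 46/643 ≈ 0.071540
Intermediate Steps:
h(U, y) = 2 + y
P(R) = 8*R (P(R) = (2 + 6)*R = 8*R)
F(V) = -21 - V (F(V) = 4 - ((1 + V) + 8*3) = 4 - ((1 + V) + 24) = 4 - (25 + V) = 4 + (-25 - V) = -21 - V)
d(n) = -5 + n (d(n) = n - 5 = -5 + n)
(F(59) + d(-53))/(-3309 + 1380) = ((-21 - 1*59) + (-5 - 53))/(-3309 + 1380) = ((-21 - 59) - 58)/(-1929) = (-80 - 58)*(-1/1929) = -138*(-1/1929) = 46/643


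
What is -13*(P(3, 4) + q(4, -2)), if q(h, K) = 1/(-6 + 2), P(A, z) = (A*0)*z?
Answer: 13/4 ≈ 3.2500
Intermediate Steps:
P(A, z) = 0 (P(A, z) = 0*z = 0)
q(h, K) = -¼ (q(h, K) = 1/(-4) = -¼)
-13*(P(3, 4) + q(4, -2)) = -13*(0 - ¼) = -13*(-¼) = 13/4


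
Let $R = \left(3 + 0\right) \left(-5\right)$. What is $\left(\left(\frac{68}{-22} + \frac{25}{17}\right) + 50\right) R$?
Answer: $- \frac{135705}{187} \approx -725.7$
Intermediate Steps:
$R = -15$ ($R = 3 \left(-5\right) = -15$)
$\left(\left(\frac{68}{-22} + \frac{25}{17}\right) + 50\right) R = \left(\left(\frac{68}{-22} + \frac{25}{17}\right) + 50\right) \left(-15\right) = \left(\left(68 \left(- \frac{1}{22}\right) + 25 \cdot \frac{1}{17}\right) + 50\right) \left(-15\right) = \left(\left(- \frac{34}{11} + \frac{25}{17}\right) + 50\right) \left(-15\right) = \left(- \frac{303}{187} + 50\right) \left(-15\right) = \frac{9047}{187} \left(-15\right) = - \frac{135705}{187}$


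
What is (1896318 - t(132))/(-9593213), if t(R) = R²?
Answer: -1878894/9593213 ≈ -0.19586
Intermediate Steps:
(1896318 - t(132))/(-9593213) = (1896318 - 1*132²)/(-9593213) = (1896318 - 1*17424)*(-1/9593213) = (1896318 - 17424)*(-1/9593213) = 1878894*(-1/9593213) = -1878894/9593213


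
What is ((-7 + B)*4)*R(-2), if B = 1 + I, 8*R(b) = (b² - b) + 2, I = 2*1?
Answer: -16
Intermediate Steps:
I = 2
R(b) = ¼ - b/8 + b²/8 (R(b) = ((b² - b) + 2)/8 = (2 + b² - b)/8 = ¼ - b/8 + b²/8)
B = 3 (B = 1 + 2 = 3)
((-7 + B)*4)*R(-2) = ((-7 + 3)*4)*(¼ - ⅛*(-2) + (⅛)*(-2)²) = (-4*4)*(¼ + ¼ + (⅛)*4) = -16*(¼ + ¼ + ½) = -16*1 = -16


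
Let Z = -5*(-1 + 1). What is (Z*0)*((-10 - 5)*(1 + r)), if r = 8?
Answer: 0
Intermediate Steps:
Z = 0 (Z = -5*0 = 0)
(Z*0)*((-10 - 5)*(1 + r)) = (0*0)*((-10 - 5)*(1 + 8)) = 0*(-15*9) = 0*(-135) = 0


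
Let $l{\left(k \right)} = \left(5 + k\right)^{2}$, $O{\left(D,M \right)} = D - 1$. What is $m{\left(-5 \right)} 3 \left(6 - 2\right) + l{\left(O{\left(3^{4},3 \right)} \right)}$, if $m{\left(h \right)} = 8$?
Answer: $7321$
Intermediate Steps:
$O{\left(D,M \right)} = -1 + D$
$m{\left(-5 \right)} 3 \left(6 - 2\right) + l{\left(O{\left(3^{4},3 \right)} \right)} = 8 \cdot 3 \left(6 - 2\right) + \left(5 - \left(1 - 3^{4}\right)\right)^{2} = 8 \cdot 3 \cdot 4 + \left(5 + \left(-1 + 81\right)\right)^{2} = 8 \cdot 12 + \left(5 + 80\right)^{2} = 96 + 85^{2} = 96 + 7225 = 7321$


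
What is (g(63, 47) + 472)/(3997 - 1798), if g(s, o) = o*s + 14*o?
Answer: 4091/2199 ≈ 1.8604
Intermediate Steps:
g(s, o) = 14*o + o*s
(g(63, 47) + 472)/(3997 - 1798) = (47*(14 + 63) + 472)/(3997 - 1798) = (47*77 + 472)/2199 = (3619 + 472)*(1/2199) = 4091*(1/2199) = 4091/2199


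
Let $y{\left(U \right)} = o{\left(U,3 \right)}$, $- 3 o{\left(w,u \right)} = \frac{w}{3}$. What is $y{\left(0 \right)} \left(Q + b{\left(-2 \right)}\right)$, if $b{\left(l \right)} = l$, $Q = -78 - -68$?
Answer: $0$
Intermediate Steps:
$o{\left(w,u \right)} = - \frac{w}{9}$ ($o{\left(w,u \right)} = - \frac{w \frac{1}{3}}{3} = - \frac{\frac{1}{3} w}{3} = - \frac{w}{9}$)
$y{\left(U \right)} = - \frac{U}{9}$
$Q = -10$ ($Q = -78 + 68 = -10$)
$y{\left(0 \right)} \left(Q + b{\left(-2 \right)}\right) = \left(- \frac{1}{9}\right) 0 \left(-10 - 2\right) = 0 \left(-12\right) = 0$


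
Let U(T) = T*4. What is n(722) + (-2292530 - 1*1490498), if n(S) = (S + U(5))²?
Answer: -3232464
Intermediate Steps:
U(T) = 4*T
n(S) = (20 + S)² (n(S) = (S + 4*5)² = (S + 20)² = (20 + S)²)
n(722) + (-2292530 - 1*1490498) = (20 + 722)² + (-2292530 - 1*1490498) = 742² + (-2292530 - 1490498) = 550564 - 3783028 = -3232464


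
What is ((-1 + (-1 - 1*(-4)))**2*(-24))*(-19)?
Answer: 1824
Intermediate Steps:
((-1 + (-1 - 1*(-4)))**2*(-24))*(-19) = ((-1 + (-1 + 4))**2*(-24))*(-19) = ((-1 + 3)**2*(-24))*(-19) = (2**2*(-24))*(-19) = (4*(-24))*(-19) = -96*(-19) = 1824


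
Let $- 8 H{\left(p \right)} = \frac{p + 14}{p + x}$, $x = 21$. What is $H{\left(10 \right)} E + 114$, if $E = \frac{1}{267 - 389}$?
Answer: $\frac{431151}{3782} \approx 114.0$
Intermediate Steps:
$H{\left(p \right)} = - \frac{14 + p}{8 \left(21 + p\right)}$ ($H{\left(p \right)} = - \frac{\left(p + 14\right) \frac{1}{p + 21}}{8} = - \frac{\left(14 + p\right) \frac{1}{21 + p}}{8} = - \frac{\frac{1}{21 + p} \left(14 + p\right)}{8} = - \frac{14 + p}{8 \left(21 + p\right)}$)
$E = - \frac{1}{122}$ ($E = \frac{1}{-122} = - \frac{1}{122} \approx -0.0081967$)
$H{\left(10 \right)} E + 114 = \frac{-14 - 10}{8 \left(21 + 10\right)} \left(- \frac{1}{122}\right) + 114 = \frac{-14 - 10}{8 \cdot 31} \left(- \frac{1}{122}\right) + 114 = \frac{1}{8} \cdot \frac{1}{31} \left(-24\right) \left(- \frac{1}{122}\right) + 114 = \left(- \frac{3}{31}\right) \left(- \frac{1}{122}\right) + 114 = \frac{3}{3782} + 114 = \frac{431151}{3782}$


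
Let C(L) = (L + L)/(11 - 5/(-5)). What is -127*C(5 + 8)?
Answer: -1651/6 ≈ -275.17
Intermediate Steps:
C(L) = L/6 (C(L) = (2*L)/(11 - 5*(-⅕)) = (2*L)/(11 + 1) = (2*L)/12 = (2*L)*(1/12) = L/6)
-127*C(5 + 8) = -127*(5 + 8)/6 = -127*13/6 = -1651/6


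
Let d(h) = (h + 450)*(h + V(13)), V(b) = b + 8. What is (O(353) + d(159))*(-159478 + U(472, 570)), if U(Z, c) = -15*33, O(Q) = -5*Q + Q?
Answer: -17310358384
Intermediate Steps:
V(b) = 8 + b
O(Q) = -4*Q
d(h) = (21 + h)*(450 + h) (d(h) = (h + 450)*(h + (8 + 13)) = (450 + h)*(h + 21) = (450 + h)*(21 + h) = (21 + h)*(450 + h))
U(Z, c) = -495
(O(353) + d(159))*(-159478 + U(472, 570)) = (-4*353 + (9450 + 159² + 471*159))*(-159478 - 495) = (-1412 + (9450 + 25281 + 74889))*(-159973) = (-1412 + 109620)*(-159973) = 108208*(-159973) = -17310358384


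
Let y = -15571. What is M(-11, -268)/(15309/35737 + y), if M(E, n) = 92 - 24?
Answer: -1215058/278222759 ≈ -0.0043672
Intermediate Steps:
M(E, n) = 68
M(-11, -268)/(15309/35737 + y) = 68/(15309/35737 - 15571) = 68/(-556445518/35737) = 68*(-35737/556445518) = -1215058/278222759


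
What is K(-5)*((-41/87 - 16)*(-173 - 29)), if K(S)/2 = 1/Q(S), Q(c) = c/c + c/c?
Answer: 289466/87 ≈ 3327.2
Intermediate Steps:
Q(c) = 2 (Q(c) = 1 + 1 = 2)
K(S) = 1 (K(S) = 2/2 = 2*(½) = 1)
K(-5)*((-41/87 - 16)*(-173 - 29)) = 1*((-41/87 - 16)*(-173 - 29)) = 1*((-41*1/87 - 16)*(-202)) = 1*((-41/87 - 16)*(-202)) = 1*(-1433/87*(-202)) = 1*(289466/87) = 289466/87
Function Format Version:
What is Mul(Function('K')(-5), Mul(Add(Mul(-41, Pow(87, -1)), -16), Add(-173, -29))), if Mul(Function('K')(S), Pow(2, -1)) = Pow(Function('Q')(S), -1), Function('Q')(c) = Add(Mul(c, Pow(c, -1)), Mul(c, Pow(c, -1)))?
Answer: Rational(289466, 87) ≈ 3327.2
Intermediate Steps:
Function('Q')(c) = 2 (Function('Q')(c) = Add(1, 1) = 2)
Function('K')(S) = 1 (Function('K')(S) = Mul(2, Pow(2, -1)) = Mul(2, Rational(1, 2)) = 1)
Mul(Function('K')(-5), Mul(Add(Mul(-41, Pow(87, -1)), -16), Add(-173, -29))) = Mul(1, Mul(Add(Mul(-41, Pow(87, -1)), -16), Add(-173, -29))) = Mul(1, Mul(Add(Mul(-41, Rational(1, 87)), -16), -202)) = Mul(1, Mul(Add(Rational(-41, 87), -16), -202)) = Mul(1, Mul(Rational(-1433, 87), -202)) = Mul(1, Rational(289466, 87)) = Rational(289466, 87)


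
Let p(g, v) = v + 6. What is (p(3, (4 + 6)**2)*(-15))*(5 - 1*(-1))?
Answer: -9540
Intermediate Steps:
p(g, v) = 6 + v
(p(3, (4 + 6)**2)*(-15))*(5 - 1*(-1)) = ((6 + (4 + 6)**2)*(-15))*(5 - 1*(-1)) = ((6 + 10**2)*(-15))*(5 + 1) = ((6 + 100)*(-15))*6 = (106*(-15))*6 = -1590*6 = -9540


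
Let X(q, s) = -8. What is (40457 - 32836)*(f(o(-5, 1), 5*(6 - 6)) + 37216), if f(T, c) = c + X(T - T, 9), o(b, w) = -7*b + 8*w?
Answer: 283562168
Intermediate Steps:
f(T, c) = -8 + c (f(T, c) = c - 8 = -8 + c)
(40457 - 32836)*(f(o(-5, 1), 5*(6 - 6)) + 37216) = (40457 - 32836)*((-8 + 5*(6 - 6)) + 37216) = 7621*((-8 + 5*0) + 37216) = 7621*((-8 + 0) + 37216) = 7621*(-8 + 37216) = 7621*37208 = 283562168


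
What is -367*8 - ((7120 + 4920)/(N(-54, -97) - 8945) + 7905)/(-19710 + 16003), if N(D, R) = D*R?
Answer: -40316776869/13741849 ≈ -2933.9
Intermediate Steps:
-367*8 - ((7120 + 4920)/(N(-54, -97) - 8945) + 7905)/(-19710 + 16003) = -367*8 - ((7120 + 4920)/(-54*(-97) - 8945) + 7905)/(-19710 + 16003) = -2936 - (12040/(5238 - 8945) + 7905)/(-3707) = -2936 - (12040/(-3707) + 7905)*(-1)/3707 = -2936 - (12040*(-1/3707) + 7905)*(-1)/3707 = -2936 - (-12040/3707 + 7905)*(-1)/3707 = -2936 - 29291795*(-1)/(3707*3707) = -2936 - 1*(-29291795/13741849) = -2936 + 29291795/13741849 = -40316776869/13741849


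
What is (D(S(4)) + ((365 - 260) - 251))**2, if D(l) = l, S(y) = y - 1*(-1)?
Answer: 19881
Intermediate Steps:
S(y) = 1 + y (S(y) = y + 1 = 1 + y)
(D(S(4)) + ((365 - 260) - 251))**2 = ((1 + 4) + ((365 - 260) - 251))**2 = (5 + (105 - 251))**2 = (5 - 146)**2 = (-141)**2 = 19881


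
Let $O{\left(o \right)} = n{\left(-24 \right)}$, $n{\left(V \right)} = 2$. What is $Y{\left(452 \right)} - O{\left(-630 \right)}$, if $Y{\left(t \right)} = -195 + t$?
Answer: $255$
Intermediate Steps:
$O{\left(o \right)} = 2$
$Y{\left(452 \right)} - O{\left(-630 \right)} = \left(-195 + 452\right) - 2 = 257 - 2 = 255$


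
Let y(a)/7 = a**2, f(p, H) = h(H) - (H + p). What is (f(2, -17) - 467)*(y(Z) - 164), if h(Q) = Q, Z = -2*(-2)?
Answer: 24388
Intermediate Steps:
Z = 4
f(p, H) = -p (f(p, H) = H - (H + p) = H + (-H - p) = -p)
y(a) = 7*a**2
(f(2, -17) - 467)*(y(Z) - 164) = (-1*2 - 467)*(7*4**2 - 164) = (-2 - 467)*(7*16 - 164) = -469*(112 - 164) = -469*(-52) = 24388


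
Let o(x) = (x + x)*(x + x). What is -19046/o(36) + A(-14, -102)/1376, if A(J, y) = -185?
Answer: -212237/55728 ≈ -3.8084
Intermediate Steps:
o(x) = 4*x² (o(x) = (2*x)*(2*x) = 4*x²)
-19046/o(36) + A(-14, -102)/1376 = -19046/(4*36²) - 185/1376 = -19046/(4*1296) - 185*1/1376 = -19046/5184 - 185/1376 = -19046*1/5184 - 185/1376 = -9523/2592 - 185/1376 = -212237/55728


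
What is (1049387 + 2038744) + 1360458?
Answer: 4448589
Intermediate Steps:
(1049387 + 2038744) + 1360458 = 3088131 + 1360458 = 4448589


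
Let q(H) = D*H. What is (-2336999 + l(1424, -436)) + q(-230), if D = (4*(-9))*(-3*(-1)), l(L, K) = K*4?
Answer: -2313903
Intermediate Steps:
l(L, K) = 4*K
D = -108 (D = -36*3 = -108)
q(H) = -108*H
(-2336999 + l(1424, -436)) + q(-230) = (-2336999 + 4*(-436)) - 108*(-230) = (-2336999 - 1744) + 24840 = -2338743 + 24840 = -2313903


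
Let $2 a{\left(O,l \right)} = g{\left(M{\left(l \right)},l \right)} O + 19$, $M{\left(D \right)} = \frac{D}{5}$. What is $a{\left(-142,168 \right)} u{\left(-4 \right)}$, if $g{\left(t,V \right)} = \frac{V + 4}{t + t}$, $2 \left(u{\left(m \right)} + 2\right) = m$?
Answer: $\frac{14467}{21} \approx 688.9$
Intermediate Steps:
$u{\left(m \right)} = -2 + \frac{m}{2}$
$M{\left(D \right)} = \frac{D}{5}$ ($M{\left(D \right)} = D \frac{1}{5} = \frac{D}{5}$)
$g{\left(t,V \right)} = \frac{4 + V}{2 t}$
$a{\left(O,l \right)} = \frac{19}{2} + \frac{5 O \left(4 + l\right)}{4 l}$ ($a{\left(O,l \right)} = \frac{\frac{4 + l}{2 \frac{l}{5}} O + 19}{2} = \frac{\frac{\frac{5}{l} \left(4 + l\right)}{2} O + 19}{2} = \frac{\frac{5 \left(4 + l\right)}{2 l} O + 19}{2} = \frac{\frac{5 O \left(4 + l\right)}{2 l} + 19}{2} = \frac{19 + \frac{5 O \left(4 + l\right)}{2 l}}{2} = \frac{19}{2} + \frac{5 O \left(4 + l\right)}{4 l}$)
$a{\left(-142,168 \right)} u{\left(-4 \right)} = \frac{38 \cdot 168 + 5 \left(-142\right) \left(4 + 168\right)}{4 \cdot 168} \left(-2 + \frac{1}{2} \left(-4\right)\right) = \frac{1}{4} \cdot \frac{1}{168} \left(6384 + 5 \left(-142\right) 172\right) \left(-2 - 2\right) = \frac{1}{4} \cdot \frac{1}{168} \left(6384 - 122120\right) \left(-4\right) = \frac{1}{4} \cdot \frac{1}{168} \left(-115736\right) \left(-4\right) = \left(- \frac{14467}{84}\right) \left(-4\right) = \frac{14467}{21}$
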